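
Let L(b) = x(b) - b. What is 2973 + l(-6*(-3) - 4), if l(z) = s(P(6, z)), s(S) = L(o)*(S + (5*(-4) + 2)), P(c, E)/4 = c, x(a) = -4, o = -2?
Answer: 2961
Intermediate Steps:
P(c, E) = 4*c
L(b) = -4 - b
s(S) = 36 - 2*S (s(S) = (-4 - 1*(-2))*(S + (5*(-4) + 2)) = (-4 + 2)*(S + (-20 + 2)) = -2*(S - 18) = -2*(-18 + S) = 36 - 2*S)
l(z) = -12 (l(z) = 36 - 8*6 = 36 - 2*24 = 36 - 48 = -12)
2973 + l(-6*(-3) - 4) = 2973 - 12 = 2961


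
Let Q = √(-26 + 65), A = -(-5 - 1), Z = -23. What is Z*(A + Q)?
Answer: -138 - 23*√39 ≈ -281.63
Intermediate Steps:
A = 6 (A = -1*(-6) = 6)
Q = √39 ≈ 6.2450
Z*(A + Q) = -23*(6 + √39) = -138 - 23*√39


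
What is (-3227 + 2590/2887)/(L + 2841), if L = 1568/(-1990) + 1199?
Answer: -9267190205/11602899192 ≈ -0.79870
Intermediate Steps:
L = 1192221/995 (L = 1568*(-1/1990) + 1199 = -784/995 + 1199 = 1192221/995 ≈ 1198.2)
(-3227 + 2590/2887)/(L + 2841) = (-3227 + 2590/2887)/(1192221/995 + 2841) = (-3227 + 2590*(1/2887))/(4019016/995) = (-3227 + 2590/2887)*(995/4019016) = -9313759/2887*995/4019016 = -9267190205/11602899192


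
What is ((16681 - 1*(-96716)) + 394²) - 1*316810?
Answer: -48177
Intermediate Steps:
((16681 - 1*(-96716)) + 394²) - 1*316810 = ((16681 + 96716) + 155236) - 316810 = (113397 + 155236) - 316810 = 268633 - 316810 = -48177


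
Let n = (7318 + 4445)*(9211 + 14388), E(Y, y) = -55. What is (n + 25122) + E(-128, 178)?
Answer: 277620104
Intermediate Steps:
n = 277595037 (n = 11763*23599 = 277595037)
(n + 25122) + E(-128, 178) = (277595037 + 25122) - 55 = 277620159 - 55 = 277620104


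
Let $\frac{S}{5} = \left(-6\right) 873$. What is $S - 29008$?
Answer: $-55198$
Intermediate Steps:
$S = -26190$ ($S = 5 \left(\left(-6\right) 873\right) = 5 \left(-5238\right) = -26190$)
$S - 29008 = -26190 - 29008 = -55198$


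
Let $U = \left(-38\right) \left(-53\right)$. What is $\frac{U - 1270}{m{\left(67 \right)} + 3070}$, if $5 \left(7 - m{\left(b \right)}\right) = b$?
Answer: $\frac{620}{2553} \approx 0.24285$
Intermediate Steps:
$U = 2014$
$m{\left(b \right)} = 7 - \frac{b}{5}$
$\frac{U - 1270}{m{\left(67 \right)} + 3070} = \frac{2014 - 1270}{\left(7 - \frac{67}{5}\right) + 3070} = \frac{744}{\left(7 - \frac{67}{5}\right) + 3070} = \frac{744}{- \frac{32}{5} + 3070} = \frac{744}{\frac{15318}{5}} = 744 \cdot \frac{5}{15318} = \frac{620}{2553}$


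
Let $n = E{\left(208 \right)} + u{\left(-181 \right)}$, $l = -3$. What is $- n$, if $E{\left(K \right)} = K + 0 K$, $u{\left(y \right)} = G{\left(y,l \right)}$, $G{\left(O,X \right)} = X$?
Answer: $-205$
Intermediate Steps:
$u{\left(y \right)} = -3$
$E{\left(K \right)} = K$ ($E{\left(K \right)} = K + 0 = K$)
$n = 205$ ($n = 208 - 3 = 205$)
$- n = \left(-1\right) 205 = -205$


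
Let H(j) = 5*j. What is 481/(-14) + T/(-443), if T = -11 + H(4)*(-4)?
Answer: -211809/6202 ≈ -34.152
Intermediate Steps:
T = -91 (T = -11 + (5*4)*(-4) = -11 + 20*(-4) = -11 - 80 = -91)
481/(-14) + T/(-443) = 481/(-14) - 91/(-443) = 481*(-1/14) - 91*(-1/443) = -481/14 + 91/443 = -211809/6202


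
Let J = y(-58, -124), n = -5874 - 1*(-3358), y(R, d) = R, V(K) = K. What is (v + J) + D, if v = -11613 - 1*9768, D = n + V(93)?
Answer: -23862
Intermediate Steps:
n = -2516 (n = -5874 + 3358 = -2516)
D = -2423 (D = -2516 + 93 = -2423)
J = -58
v = -21381 (v = -11613 - 9768 = -21381)
(v + J) + D = (-21381 - 58) - 2423 = -21439 - 2423 = -23862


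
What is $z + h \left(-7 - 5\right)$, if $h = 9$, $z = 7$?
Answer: $-101$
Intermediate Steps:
$z + h \left(-7 - 5\right) = 7 + 9 \left(-7 - 5\right) = 7 + 9 \left(-12\right) = 7 - 108 = -101$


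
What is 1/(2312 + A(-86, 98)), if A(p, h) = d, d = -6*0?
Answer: 1/2312 ≈ 0.00043253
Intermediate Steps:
d = 0
A(p, h) = 0
1/(2312 + A(-86, 98)) = 1/(2312 + 0) = 1/2312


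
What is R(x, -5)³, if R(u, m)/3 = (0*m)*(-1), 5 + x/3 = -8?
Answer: 0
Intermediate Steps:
x = -39 (x = -15 + 3*(-8) = -15 - 24 = -39)
R(u, m) = 0 (R(u, m) = 3*((0*m)*(-1)) = 3*(0*(-1)) = 3*0 = 0)
R(x, -5)³ = 0³ = 0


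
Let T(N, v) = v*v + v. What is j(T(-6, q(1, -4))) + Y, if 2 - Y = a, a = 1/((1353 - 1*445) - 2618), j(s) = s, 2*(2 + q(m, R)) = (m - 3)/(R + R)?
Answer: 199247/54720 ≈ 3.6412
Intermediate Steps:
q(m, R) = -2 + (-3 + m)/(4*R) (q(m, R) = -2 + ((m - 3)/(R + R))/2 = -2 + ((-3 + m)/((2*R)))/2 = -2 + ((-3 + m)*(1/(2*R)))/2 = -2 + ((-3 + m)/(2*R))/2 = -2 + (-3 + m)/(4*R))
T(N, v) = v + v**2 (T(N, v) = v**2 + v = v + v**2)
a = -1/1710 (a = 1/((1353 - 445) - 2618) = 1/(908 - 2618) = 1/(-1710) = -1/1710 ≈ -0.00058480)
Y = 3421/1710 (Y = 2 - 1*(-1/1710) = 2 + 1/1710 = 3421/1710 ≈ 2.0006)
j(T(-6, q(1, -4))) + Y = ((1/4)*(-3 + 1 - 8*(-4))/(-4))*(1 + (1/4)*(-3 + 1 - 8*(-4))/(-4)) + 3421/1710 = ((1/4)*(-1/4)*(-3 + 1 + 32))*(1 + (1/4)*(-1/4)*(-3 + 1 + 32)) + 3421/1710 = ((1/4)*(-1/4)*30)*(1 + (1/4)*(-1/4)*30) + 3421/1710 = -15*(1 - 15/8)/8 + 3421/1710 = -15/8*(-7/8) + 3421/1710 = 105/64 + 3421/1710 = 199247/54720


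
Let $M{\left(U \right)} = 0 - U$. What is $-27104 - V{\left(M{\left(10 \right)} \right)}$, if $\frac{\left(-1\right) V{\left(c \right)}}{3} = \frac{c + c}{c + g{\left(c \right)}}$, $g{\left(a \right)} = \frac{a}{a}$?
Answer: $- \frac{81292}{3} \approx -27097.0$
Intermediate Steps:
$g{\left(a \right)} = 1$
$M{\left(U \right)} = - U$
$V{\left(c \right)} = - \frac{6 c}{1 + c}$ ($V{\left(c \right)} = - 3 \frac{c + c}{c + 1} = - 3 \frac{2 c}{1 + c} = - \frac{6 c}{1 + c}$)
$-27104 - V{\left(M{\left(10 \right)} \right)} = -27104 - - \frac{6 \left(\left(-1\right) 10\right)}{1 - 10} = -27104 - \left(-6\right) \left(-10\right) \frac{1}{1 - 10} = -27104 - \left(-6\right) \left(-10\right) \frac{1}{-9} = -27104 - \left(-6\right) \left(-10\right) \left(- \frac{1}{9}\right) = -27104 - - \frac{20}{3} = -27104 + \frac{20}{3} = - \frac{81292}{3}$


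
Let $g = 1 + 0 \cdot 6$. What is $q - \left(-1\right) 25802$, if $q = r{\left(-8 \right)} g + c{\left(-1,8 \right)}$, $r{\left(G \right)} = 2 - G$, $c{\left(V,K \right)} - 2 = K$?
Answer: $25822$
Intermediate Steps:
$c{\left(V,K \right)} = 2 + K$
$g = 1$ ($g = 1 + 0 = 1$)
$q = 20$ ($q = \left(2 - -8\right) 1 + \left(2 + 8\right) = \left(2 + 8\right) 1 + 10 = 10 \cdot 1 + 10 = 10 + 10 = 20$)
$q - \left(-1\right) 25802 = 20 - \left(-1\right) 25802 = 20 - -25802 = 20 + 25802 = 25822$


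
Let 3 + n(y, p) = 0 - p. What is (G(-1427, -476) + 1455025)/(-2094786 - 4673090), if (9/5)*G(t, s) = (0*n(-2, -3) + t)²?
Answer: -11638435/30455442 ≈ -0.38215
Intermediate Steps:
n(y, p) = -3 - p (n(y, p) = -3 + (0 - p) = -3 - p)
G(t, s) = 5*t²/9 (G(t, s) = 5*(0*(-3 - 1*(-3)) + t)²/9 = 5*(0*(-3 + 3) + t)²/9 = 5*(0*0 + t)²/9 = 5*(0 + t)²/9 = 5*t²/9)
(G(-1427, -476) + 1455025)/(-2094786 - 4673090) = ((5/9)*(-1427)² + 1455025)/(-2094786 - 4673090) = ((5/9)*2036329 + 1455025)/(-6767876) = (10181645/9 + 1455025)*(-1/6767876) = (23276870/9)*(-1/6767876) = -11638435/30455442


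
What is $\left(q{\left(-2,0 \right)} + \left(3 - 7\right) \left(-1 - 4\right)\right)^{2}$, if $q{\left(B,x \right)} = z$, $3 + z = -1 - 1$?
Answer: $225$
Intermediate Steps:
$z = -5$ ($z = -3 - 2 = -5$)
$q{\left(B,x \right)} = -5$
$\left(q{\left(-2,0 \right)} + \left(3 - 7\right) \left(-1 - 4\right)\right)^{2} = \left(-5 + \left(3 - 7\right) \left(-1 - 4\right)\right)^{2} = \left(-5 - -20\right)^{2} = \left(-5 + 20\right)^{2} = 15^{2} = 225$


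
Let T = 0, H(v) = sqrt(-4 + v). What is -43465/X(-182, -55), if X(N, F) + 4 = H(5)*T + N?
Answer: 43465/186 ≈ 233.68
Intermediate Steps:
X(N, F) = -4 + N (X(N, F) = -4 + (sqrt(-4 + 5)*0 + N) = -4 + (sqrt(1)*0 + N) = -4 + (1*0 + N) = -4 + (0 + N) = -4 + N)
-43465/X(-182, -55) = -43465/(-4 - 182) = -43465/(-186) = -43465*(-1/186) = 43465/186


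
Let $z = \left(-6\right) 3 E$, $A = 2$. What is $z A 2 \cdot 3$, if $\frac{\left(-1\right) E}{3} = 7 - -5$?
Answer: $7776$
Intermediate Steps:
$E = -36$ ($E = - 3 \left(7 - -5\right) = - 3 \left(7 + 5\right) = \left(-3\right) 12 = -36$)
$z = 648$ ($z = \left(-6\right) 3 \left(-36\right) = \left(-18\right) \left(-36\right) = 648$)
$z A 2 \cdot 3 = 648 \cdot 2 \cdot 2 \cdot 3 = 648 \cdot 4 \cdot 3 = 648 \cdot 12 = 7776$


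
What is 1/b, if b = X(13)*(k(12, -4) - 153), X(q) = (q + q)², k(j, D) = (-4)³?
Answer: -1/146692 ≈ -6.8170e-6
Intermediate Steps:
k(j, D) = -64
X(q) = 4*q² (X(q) = (2*q)² = 4*q²)
b = -146692 (b = (4*13²)*(-64 - 153) = (4*169)*(-217) = 676*(-217) = -146692)
1/b = 1/(-146692) = -1/146692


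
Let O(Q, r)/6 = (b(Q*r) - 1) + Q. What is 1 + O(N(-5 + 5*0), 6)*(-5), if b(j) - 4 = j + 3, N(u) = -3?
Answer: 451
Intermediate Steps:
b(j) = 7 + j (b(j) = 4 + (j + 3) = 4 + (3 + j) = 7 + j)
O(Q, r) = 36 + 6*Q + 6*Q*r (O(Q, r) = 6*(((7 + Q*r) - 1) + Q) = 6*((6 + Q*r) + Q) = 6*(6 + Q + Q*r) = 36 + 6*Q + 6*Q*r)
1 + O(N(-5 + 5*0), 6)*(-5) = 1 + (36 + 6*(-3) + 6*(-3)*6)*(-5) = 1 + (36 - 18 - 108)*(-5) = 1 - 90*(-5) = 1 + 450 = 451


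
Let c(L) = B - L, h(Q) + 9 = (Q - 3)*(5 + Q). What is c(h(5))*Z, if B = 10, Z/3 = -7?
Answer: 21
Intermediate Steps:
Z = -21 (Z = 3*(-7) = -21)
h(Q) = -9 + (-3 + Q)*(5 + Q) (h(Q) = -9 + (Q - 3)*(5 + Q) = -9 + (-3 + Q)*(5 + Q))
c(L) = 10 - L
c(h(5))*Z = (10 - (-24 + 5**2 + 2*5))*(-21) = (10 - (-24 + 25 + 10))*(-21) = (10 - 1*11)*(-21) = (10 - 11)*(-21) = -1*(-21) = 21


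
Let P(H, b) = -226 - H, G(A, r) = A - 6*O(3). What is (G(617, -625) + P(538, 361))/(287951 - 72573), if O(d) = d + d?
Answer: -183/215378 ≈ -0.00084967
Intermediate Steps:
O(d) = 2*d
G(A, r) = -36 + A (G(A, r) = A - 12*3 = A - 6*6 = A - 36 = -36 + A)
(G(617, -625) + P(538, 361))/(287951 - 72573) = ((-36 + 617) + (-226 - 1*538))/(287951 - 72573) = (581 + (-226 - 538))/215378 = (581 - 764)*(1/215378) = -183*1/215378 = -183/215378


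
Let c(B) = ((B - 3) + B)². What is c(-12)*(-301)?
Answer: -219429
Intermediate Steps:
c(B) = (-3 + 2*B)² (c(B) = ((-3 + B) + B)² = (-3 + 2*B)²)
c(-12)*(-301) = (-3 + 2*(-12))²*(-301) = (-3 - 24)²*(-301) = (-27)²*(-301) = 729*(-301) = -219429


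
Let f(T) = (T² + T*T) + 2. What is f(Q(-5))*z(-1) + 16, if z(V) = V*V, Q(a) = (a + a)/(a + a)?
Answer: 20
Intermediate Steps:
Q(a) = 1 (Q(a) = (2*a)/((2*a)) = (2*a)*(1/(2*a)) = 1)
f(T) = 2 + 2*T² (f(T) = (T² + T²) + 2 = 2*T² + 2 = 2 + 2*T²)
z(V) = V²
f(Q(-5))*z(-1) + 16 = (2 + 2*1²)*(-1)² + 16 = (2 + 2*1)*1 + 16 = (2 + 2)*1 + 16 = 4*1 + 16 = 4 + 16 = 20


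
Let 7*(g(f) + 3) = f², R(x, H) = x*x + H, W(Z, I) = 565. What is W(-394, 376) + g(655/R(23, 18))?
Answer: 1177517231/2094463 ≈ 562.21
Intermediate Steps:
R(x, H) = H + x² (R(x, H) = x² + H = H + x²)
g(f) = -3 + f²/7
W(-394, 376) + g(655/R(23, 18)) = 565 + (-3 + (655/(18 + 23²))²/7) = 565 + (-3 + (655/(18 + 529))²/7) = 565 + (-3 + (655/547)²/7) = 565 + (-3 + (⅐)*(429025/299209)) = 565 + (-3 + 429025/2094463) = 565 - 5854364/2094463 = 1177517231/2094463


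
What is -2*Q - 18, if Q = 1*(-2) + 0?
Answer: -14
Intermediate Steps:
Q = -2 (Q = -2 + 0 = -2)
-2*Q - 18 = -2*(-2) - 18 = 4 - 18 = -14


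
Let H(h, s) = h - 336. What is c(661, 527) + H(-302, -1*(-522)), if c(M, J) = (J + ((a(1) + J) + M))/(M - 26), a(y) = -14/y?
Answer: -403429/635 ≈ -635.32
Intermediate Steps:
c(M, J) = (-14 + M + 2*J)/(-26 + M) (c(M, J) = (J + ((-14/1 + J) + M))/(M - 26) = (J + ((-14*1 + J) + M))/(-26 + M) = (J + ((-14 + J) + M))/(-26 + M) = (J + (-14 + J + M))/(-26 + M) = (-14 + M + 2*J)/(-26 + M))
H(h, s) = -336 + h
c(661, 527) + H(-302, -1*(-522)) = (-14 + 661 + 2*527)/(-26 + 661) + (-336 - 302) = (-14 + 661 + 1054)/635 - 638 = (1/635)*1701 - 638 = 1701/635 - 638 = -403429/635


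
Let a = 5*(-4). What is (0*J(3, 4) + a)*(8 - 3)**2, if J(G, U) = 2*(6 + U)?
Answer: -500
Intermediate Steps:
a = -20
J(G, U) = 12 + 2*U
(0*J(3, 4) + a)*(8 - 3)**2 = (0*(12 + 2*4) - 20)*(8 - 3)**2 = (0*(12 + 8) - 20)*5**2 = (0*20 - 20)*25 = (0 - 20)*25 = -20*25 = -500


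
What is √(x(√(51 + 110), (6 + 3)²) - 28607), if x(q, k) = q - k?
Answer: √(-28688 + √161) ≈ 169.34*I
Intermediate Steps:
√(x(√(51 + 110), (6 + 3)²) - 28607) = √((√(51 + 110) - (6 + 3)²) - 28607) = √((√161 - 1*9²) - 28607) = √((√161 - 1*81) - 28607) = √((√161 - 81) - 28607) = √((-81 + √161) - 28607) = √(-28688 + √161)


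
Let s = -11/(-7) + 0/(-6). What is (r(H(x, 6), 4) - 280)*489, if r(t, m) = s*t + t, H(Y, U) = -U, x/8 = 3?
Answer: -1011252/7 ≈ -1.4446e+5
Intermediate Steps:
x = 24 (x = 8*3 = 24)
s = 11/7 (s = -11*(-⅐) + 0*(-⅙) = 11/7 + 0 = 11/7 ≈ 1.5714)
r(t, m) = 18*t/7 (r(t, m) = 11*t/7 + t = 18*t/7)
(r(H(x, 6), 4) - 280)*489 = (18*(-1*6)/7 - 280)*489 = ((18/7)*(-6) - 280)*489 = (-108/7 - 280)*489 = -2068/7*489 = -1011252/7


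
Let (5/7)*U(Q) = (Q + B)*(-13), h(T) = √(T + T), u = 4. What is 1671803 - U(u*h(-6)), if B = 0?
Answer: 1671803 + 728*I*√3/5 ≈ 1.6718e+6 + 252.19*I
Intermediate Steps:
h(T) = √2*√T (h(T) = √(2*T) = √2*√T)
U(Q) = -91*Q/5 (U(Q) = 7*((Q + 0)*(-13))/5 = 7*(Q*(-13))/5 = 7*(-13*Q)/5 = -91*Q/5)
1671803 - U(u*h(-6)) = 1671803 - (-91)*4*(√2*√(-6))/5 = 1671803 - (-91)*4*(√2*(I*√6))/5 = 1671803 - (-91)*4*(2*I*√3)/5 = 1671803 - (-91)*8*I*√3/5 = 1671803 - (-728)*I*√3/5 = 1671803 + 728*I*√3/5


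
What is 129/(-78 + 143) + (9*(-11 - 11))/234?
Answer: 74/65 ≈ 1.1385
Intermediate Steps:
129/(-78 + 143) + (9*(-11 - 11))/234 = 129/65 + (9*(-22))*(1/234) = 129*(1/65) - 198*1/234 = 129/65 - 11/13 = 74/65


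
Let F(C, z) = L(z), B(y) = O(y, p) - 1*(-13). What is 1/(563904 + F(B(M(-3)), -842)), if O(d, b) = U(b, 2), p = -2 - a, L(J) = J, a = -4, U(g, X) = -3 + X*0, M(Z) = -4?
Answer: 1/563062 ≈ 1.7760e-6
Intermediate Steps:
U(g, X) = -3 (U(g, X) = -3 + 0 = -3)
p = 2 (p = -2 - 1*(-4) = -2 + 4 = 2)
O(d, b) = -3
B(y) = 10 (B(y) = -3 - 1*(-13) = -3 + 13 = 10)
F(C, z) = z
1/(563904 + F(B(M(-3)), -842)) = 1/(563904 - 842) = 1/563062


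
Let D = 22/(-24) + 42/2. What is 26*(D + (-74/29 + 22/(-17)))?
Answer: 1248793/2958 ≈ 422.17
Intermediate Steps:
D = 241/12 (D = 22*(-1/24) + 42*(½) = -11/12 + 21 = 241/12 ≈ 20.083)
26*(D + (-74/29 + 22/(-17))) = 26*(241/12 + (-74/29 + 22/(-17))) = 26*(241/12 + (-74*1/29 + 22*(-1/17))) = 26*(241/12 + (-74/29 - 22/17)) = 26*(241/12 - 1896/493) = 26*(96061/5916) = 1248793/2958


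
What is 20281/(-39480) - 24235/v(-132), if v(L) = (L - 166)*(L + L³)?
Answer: -11585132143/22550640420 ≈ -0.51374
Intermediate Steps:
v(L) = (-166 + L)*(L + L³)
20281/(-39480) - 24235/v(-132) = 20281/(-39480) - 24235*(-1/(132*(-166 - 132 + (-132)³ - 166*(-132)²))) = 20281*(-1/39480) - 24235*(-1/(132*(-166 - 132 - 2299968 - 166*17424))) = -20281/39480 - 24235*(-1/(132*(-166 - 132 - 2299968 - 2892384))) = -20281/39480 - 24235/((-132*(-5192650))) = -20281/39480 - 24235/685429800 = -20281/39480 - 24235*1/685429800 = -20281/39480 - 4847/137085960 = -11585132143/22550640420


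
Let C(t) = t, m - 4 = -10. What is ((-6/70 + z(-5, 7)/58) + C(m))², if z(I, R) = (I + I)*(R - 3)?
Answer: 47293129/1030225 ≈ 45.906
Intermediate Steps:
m = -6 (m = 4 - 10 = -6)
z(I, R) = 2*I*(-3 + R) (z(I, R) = (2*I)*(-3 + R) = 2*I*(-3 + R))
((-6/70 + z(-5, 7)/58) + C(m))² = ((-6/70 + (2*(-5)*(-3 + 7))/58) - 6)² = ((-6*1/70 + (2*(-5)*4)*(1/58)) - 6)² = ((-3/35 - 40*1/58) - 6)² = ((-3/35 - 20/29) - 6)² = (-787/1015 - 6)² = (-6877/1015)² = 47293129/1030225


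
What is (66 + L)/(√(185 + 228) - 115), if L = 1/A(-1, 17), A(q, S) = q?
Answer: -7475/12812 - 65*√413/12812 ≈ -0.68654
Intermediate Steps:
L = -1 (L = 1/(-1) = -1)
(66 + L)/(√(185 + 228) - 115) = (66 - 1)/(√(185 + 228) - 115) = 65/(√413 - 115) = 65/(-115 + √413)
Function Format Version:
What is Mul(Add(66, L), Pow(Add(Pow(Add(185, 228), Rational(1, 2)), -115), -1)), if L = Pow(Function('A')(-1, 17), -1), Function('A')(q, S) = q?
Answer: Add(Rational(-7475, 12812), Mul(Rational(-65, 12812), Pow(413, Rational(1, 2)))) ≈ -0.68654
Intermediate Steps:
L = -1 (L = Pow(-1, -1) = -1)
Mul(Add(66, L), Pow(Add(Pow(Add(185, 228), Rational(1, 2)), -115), -1)) = Mul(Add(66, -1), Pow(Add(Pow(Add(185, 228), Rational(1, 2)), -115), -1)) = Mul(65, Pow(Add(Pow(413, Rational(1, 2)), -115), -1)) = Mul(65, Pow(Add(-115, Pow(413, Rational(1, 2))), -1))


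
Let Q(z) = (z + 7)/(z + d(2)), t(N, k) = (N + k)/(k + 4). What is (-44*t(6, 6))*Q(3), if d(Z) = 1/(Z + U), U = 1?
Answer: -792/5 ≈ -158.40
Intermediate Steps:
d(Z) = 1/(1 + Z) (d(Z) = 1/(Z + 1) = 1/(1 + Z))
t(N, k) = (N + k)/(4 + k)
Q(z) = (7 + z)/(⅓ + z) (Q(z) = (z + 7)/(z + 1/(1 + 2)) = (7 + z)/(z + 1/3) = (7 + z)/(z + ⅓) = (7 + z)/(⅓ + z))
(-44*t(6, 6))*Q(3) = (-44*(6 + 6)/(4 + 6))*(3*(7 + 3)/(1 + 3*3)) = (-44*12/10)*(3*10/(1 + 9)) = (-22*12/5)*(3*10/10) = (-44*6/5)*(3*(⅒)*10) = -264/5*3 = -792/5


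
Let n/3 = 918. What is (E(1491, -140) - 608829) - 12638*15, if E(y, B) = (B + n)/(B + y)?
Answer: -1078634435/1351 ≈ -7.9840e+5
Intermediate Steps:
n = 2754 (n = 3*918 = 2754)
E(y, B) = (2754 + B)/(B + y) (E(y, B) = (B + 2754)/(B + y) = (2754 + B)/(B + y))
(E(1491, -140) - 608829) - 12638*15 = ((2754 - 140)/(-140 + 1491) - 608829) - 12638*15 = (2614/1351 - 608829) - 189570 = -822525365/1351 - 189570 = -1078634435/1351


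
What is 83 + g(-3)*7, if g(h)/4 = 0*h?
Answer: 83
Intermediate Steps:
g(h) = 0 (g(h) = 4*(0*h) = 4*0 = 0)
83 + g(-3)*7 = 83 + 0*7 = 83 + 0 = 83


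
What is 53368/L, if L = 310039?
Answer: 53368/310039 ≈ 0.17213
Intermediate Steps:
53368/L = 53368/310039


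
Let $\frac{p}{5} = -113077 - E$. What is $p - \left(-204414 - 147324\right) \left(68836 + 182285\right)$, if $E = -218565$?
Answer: $88329325738$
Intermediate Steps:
$p = 527440$ ($p = 5 \left(-113077 - -218565\right) = 5 \left(-113077 + 218565\right) = 5 \cdot 105488 = 527440$)
$p - \left(-204414 - 147324\right) \left(68836 + 182285\right) = 527440 - \left(-204414 - 147324\right) \left(68836 + 182285\right) = 527440 - \left(-351738\right) 251121 = 527440 - -88328798298 = 527440 + 88328798298 = 88329325738$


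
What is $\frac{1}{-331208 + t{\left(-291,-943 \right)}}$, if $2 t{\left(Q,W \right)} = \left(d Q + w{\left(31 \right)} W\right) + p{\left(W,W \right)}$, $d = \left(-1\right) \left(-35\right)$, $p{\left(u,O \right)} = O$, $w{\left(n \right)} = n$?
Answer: $- \frac{2}{702777} \approx -2.8459 \cdot 10^{-6}$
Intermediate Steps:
$d = 35$
$t{\left(Q,W \right)} = 16 W + \frac{35 Q}{2}$ ($t{\left(Q,W \right)} = \frac{\left(35 Q + 31 W\right) + W}{2} = \frac{\left(31 W + 35 Q\right) + W}{2} = \frac{32 W + 35 Q}{2} = 16 W + \frac{35 Q}{2}$)
$\frac{1}{-331208 + t{\left(-291,-943 \right)}} = \frac{1}{-331208 + \left(16 \left(-943\right) + \frac{35}{2} \left(-291\right)\right)} = \frac{1}{-331208 - \frac{40361}{2}} = \frac{1}{- \frac{702777}{2}} = - \frac{2}{702777}$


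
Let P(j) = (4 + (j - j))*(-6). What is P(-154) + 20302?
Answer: 20278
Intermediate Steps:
P(j) = -24 (P(j) = (4 + 0)*(-6) = 4*(-6) = -24)
P(-154) + 20302 = -24 + 20302 = 20278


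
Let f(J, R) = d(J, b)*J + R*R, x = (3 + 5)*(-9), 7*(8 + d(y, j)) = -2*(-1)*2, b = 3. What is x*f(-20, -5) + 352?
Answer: -85016/7 ≈ -12145.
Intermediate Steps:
d(y, j) = -52/7 (d(y, j) = -8 + (-2*(-1)*2)/7 = -8 + (2*2)/7 = -8 + (⅐)*4 = -8 + 4/7 = -52/7)
x = -72 (x = 8*(-9) = -72)
f(J, R) = R² - 52*J/7 (f(J, R) = -52*J/7 + R*R = -52*J/7 + R² = R² - 52*J/7)
x*f(-20, -5) + 352 = -72*((-5)² - 52/7*(-20)) + 352 = -72*(25 + 1040/7) + 352 = -72*1215/7 + 352 = -87480/7 + 352 = -85016/7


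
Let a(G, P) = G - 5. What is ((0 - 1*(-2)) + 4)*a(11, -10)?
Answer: 36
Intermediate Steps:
a(G, P) = -5 + G
((0 - 1*(-2)) + 4)*a(11, -10) = ((0 - 1*(-2)) + 4)*(-5 + 11) = ((0 + 2) + 4)*6 = (2 + 4)*6 = 6*6 = 36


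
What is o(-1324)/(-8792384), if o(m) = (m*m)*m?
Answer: 36264691/137381 ≈ 263.97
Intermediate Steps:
o(m) = m³ (o(m) = m²*m = m³)
o(-1324)/(-8792384) = (-1324)³/(-8792384) = -2320940224*(-1/8792384) = 36264691/137381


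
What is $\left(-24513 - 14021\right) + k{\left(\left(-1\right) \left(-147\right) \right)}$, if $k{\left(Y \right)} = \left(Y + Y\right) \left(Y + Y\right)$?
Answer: $47902$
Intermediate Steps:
$k{\left(Y \right)} = 4 Y^{2}$ ($k{\left(Y \right)} = 2 Y 2 Y = 4 Y^{2}$)
$\left(-24513 - 14021\right) + k{\left(\left(-1\right) \left(-147\right) \right)} = \left(-24513 - 14021\right) + 4 \left(\left(-1\right) \left(-147\right)\right)^{2} = -38534 + 4 \cdot 147^{2} = -38534 + 4 \cdot 21609 = -38534 + 86436 = 47902$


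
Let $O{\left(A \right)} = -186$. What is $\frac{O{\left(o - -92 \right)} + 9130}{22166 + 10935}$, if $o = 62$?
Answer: $\frac{8944}{33101} \approx 0.2702$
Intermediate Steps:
$\frac{O{\left(o - -92 \right)} + 9130}{22166 + 10935} = \frac{-186 + 9130}{22166 + 10935} = \frac{8944}{33101}$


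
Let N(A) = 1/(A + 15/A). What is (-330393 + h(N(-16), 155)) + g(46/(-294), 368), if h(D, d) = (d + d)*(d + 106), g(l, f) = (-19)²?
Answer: -249122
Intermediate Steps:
g(l, f) = 361
h(D, d) = 2*d*(106 + d) (h(D, d) = (2*d)*(106 + d) = 2*d*(106 + d))
(-330393 + h(N(-16), 155)) + g(46/(-294), 368) = (-330393 + 2*155*(106 + 155)) + 361 = (-330393 + 2*155*261) + 361 = (-330393 + 80910) + 361 = -249483 + 361 = -249122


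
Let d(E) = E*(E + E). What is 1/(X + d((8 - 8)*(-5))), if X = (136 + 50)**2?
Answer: 1/34596 ≈ 2.8905e-5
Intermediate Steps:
d(E) = 2*E**2 (d(E) = E*(2*E) = 2*E**2)
X = 34596 (X = 186**2 = 34596)
1/(X + d((8 - 8)*(-5))) = 1/(34596 + 2*((8 - 8)*(-5))**2) = 1/(34596 + 2*(0*(-5))**2) = 1/(34596 + 2*0**2) = 1/(34596 + 2*0) = 1/(34596 + 0) = 1/34596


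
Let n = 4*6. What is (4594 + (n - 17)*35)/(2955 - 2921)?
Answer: 4839/34 ≈ 142.32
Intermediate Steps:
n = 24
(4594 + (n - 17)*35)/(2955 - 2921) = (4594 + (24 - 17)*35)/(2955 - 2921) = (4594 + 7*35)/34 = (4594 + 245)*(1/34) = 4839*(1/34) = 4839/34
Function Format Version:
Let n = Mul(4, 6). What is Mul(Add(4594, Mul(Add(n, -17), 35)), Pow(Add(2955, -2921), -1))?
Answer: Rational(4839, 34) ≈ 142.32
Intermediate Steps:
n = 24
Mul(Add(4594, Mul(Add(n, -17), 35)), Pow(Add(2955, -2921), -1)) = Mul(Add(4594, Mul(Add(24, -17), 35)), Pow(Add(2955, -2921), -1)) = Mul(Add(4594, Mul(7, 35)), Pow(34, -1)) = Mul(Add(4594, 245), Rational(1, 34)) = Mul(4839, Rational(1, 34)) = Rational(4839, 34)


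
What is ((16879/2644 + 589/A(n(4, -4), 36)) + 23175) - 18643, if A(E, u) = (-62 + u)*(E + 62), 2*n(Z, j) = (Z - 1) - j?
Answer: 20433569045/4502732 ≈ 4538.0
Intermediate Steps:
n(Z, j) = -½ + Z/2 - j/2 (n(Z, j) = ((Z - 1) - j)/2 = ((-1 + Z) - j)/2 = (-1 + Z - j)/2 = -½ + Z/2 - j/2)
A(E, u) = (-62 + u)*(62 + E)
((16879/2644 + 589/A(n(4, -4), 36)) + 23175) - 18643 = ((16879/2644 + 589/(-3844 - 62*(-½ + (½)*4 - ½*(-4)) + 62*36 + (-½ + (½)*4 - ½*(-4))*36)) + 23175) - 18643 = ((16879*(1/2644) + 589/(-3844 - 62*(-½ + 2 + 2) + 2232 + (-½ + 2 + 2)*36)) + 23175) - 18643 = ((16879/2644 + 589/(-3844 - 62*7/2 + 2232 + (7/2)*36)) + 23175) - 18643 = ((16879/2644 + 589/(-3844 - 217 + 2232 + 126)) + 23175) - 18643 = ((16879/2644 + 589/(-1703)) + 23175) - 18643 = ((16879/2644 + 589*(-1/1703)) + 23175) - 18643 = ((16879/2644 - 589/1703) + 23175) - 18643 = (27187621/4502732 + 23175) - 18643 = 104378001721/4502732 - 18643 = 20433569045/4502732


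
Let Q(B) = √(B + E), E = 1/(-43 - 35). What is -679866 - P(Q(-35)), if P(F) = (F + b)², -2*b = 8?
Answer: -53028065/78 + 4*I*√213018/39 ≈ -6.7985e+5 + 47.337*I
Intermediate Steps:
E = -1/78 (E = 1/(-78) = -1/78 ≈ -0.012821)
b = -4 (b = -½*8 = -4)
Q(B) = √(-1/78 + B) (Q(B) = √(B - 1/78) = √(-1/78 + B))
P(F) = (-4 + F)² (P(F) = (F - 4)² = (-4 + F)²)
-679866 - P(Q(-35)) = -679866 - (-4 + √(-78 + 6084*(-35))/78)² = -679866 - (-4 + √(-78 - 212940)/78)² = -679866 - (-4 + √(-213018)/78)² = -679866 - (-4 + (I*√213018)/78)² = -679866 - (-4 + I*√213018/78)²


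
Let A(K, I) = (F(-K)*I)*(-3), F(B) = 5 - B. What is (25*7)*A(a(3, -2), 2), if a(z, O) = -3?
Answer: -2100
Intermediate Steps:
A(K, I) = -3*I*(5 + K) (A(K, I) = ((5 - (-1)*K)*I)*(-3) = ((5 + K)*I)*(-3) = (I*(5 + K))*(-3) = -3*I*(5 + K))
(25*7)*A(a(3, -2), 2) = (25*7)*(-3*2*(5 - 3)) = 175*(-3*2*2) = 175*(-12) = -2100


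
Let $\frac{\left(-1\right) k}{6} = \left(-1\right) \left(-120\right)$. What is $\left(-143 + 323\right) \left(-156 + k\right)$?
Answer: $-157680$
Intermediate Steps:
$k = -720$ ($k = - 6 \left(\left(-1\right) \left(-120\right)\right) = \left(-6\right) 120 = -720$)
$\left(-143 + 323\right) \left(-156 + k\right) = \left(-143 + 323\right) \left(-156 - 720\right) = 180 \left(-876\right) = -157680$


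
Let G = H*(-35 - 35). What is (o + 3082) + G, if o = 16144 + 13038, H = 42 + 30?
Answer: 27224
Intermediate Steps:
H = 72
G = -5040 (G = 72*(-35 - 35) = 72*(-70) = -5040)
o = 29182
(o + 3082) + G = (29182 + 3082) - 5040 = 32264 - 5040 = 27224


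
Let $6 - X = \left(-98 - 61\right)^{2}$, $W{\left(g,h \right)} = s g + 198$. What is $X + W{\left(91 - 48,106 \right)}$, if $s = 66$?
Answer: $-22239$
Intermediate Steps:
$W{\left(g,h \right)} = 198 + 66 g$ ($W{\left(g,h \right)} = 66 g + 198 = 198 + 66 g$)
$X = -25275$ ($X = 6 - \left(-98 - 61\right)^{2} = 6 - \left(-159\right)^{2} = 6 - 25281 = -25275$)
$X + W{\left(91 - 48,106 \right)} = -25275 + \left(198 + 66 \left(91 - 48\right)\right) = -25275 + \left(198 + 66 \cdot 43\right) = -25275 + \left(198 + 2838\right) = -25275 + 3036 = -22239$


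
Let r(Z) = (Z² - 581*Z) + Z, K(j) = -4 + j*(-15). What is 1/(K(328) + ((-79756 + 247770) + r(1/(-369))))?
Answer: 136161/22206711511 ≈ 6.1315e-6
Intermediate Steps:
K(j) = -4 - 15*j
r(Z) = Z² - 580*Z
1/(K(328) + ((-79756 + 247770) + r(1/(-369)))) = 1/((-4 - 15*328) + ((-79756 + 247770) + (-580 + 1/(-369))/(-369))) = 1/((-4 - 4920) + (168014 - (-580 - 1/369)/369)) = 1/(-4924 + (168014 - 1/369*(-214021/369))) = 1/(-4924 + (168014 + 214021/136161)) = 1/(-4924 + 22877168275/136161) = 1/(22206711511/136161) = 136161/22206711511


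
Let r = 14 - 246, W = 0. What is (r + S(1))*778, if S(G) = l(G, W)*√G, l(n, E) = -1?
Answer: -181274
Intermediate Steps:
r = -232
S(G) = -√G
(r + S(1))*778 = (-232 - √1)*778 = (-232 - 1*1)*778 = (-232 - 1)*778 = -233*778 = -181274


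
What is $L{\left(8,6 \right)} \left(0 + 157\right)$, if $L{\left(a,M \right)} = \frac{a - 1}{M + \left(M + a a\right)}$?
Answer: $\frac{1099}{76} \approx 14.461$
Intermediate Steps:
$L{\left(a,M \right)} = \frac{-1 + a}{a^{2} + 2 M}$ ($L{\left(a,M \right)} = \frac{-1 + a}{M + \left(M + a^{2}\right)} = \frac{-1 + a}{a^{2} + 2 M}$)
$L{\left(8,6 \right)} \left(0 + 157\right) = \frac{-1 + 8}{8^{2} + 2 \cdot 6} \left(0 + 157\right) = \frac{1}{64 + 12} \cdot 7 \cdot 157 = \frac{1}{76} \cdot 7 \cdot 157 = \frac{7}{76} \cdot 157 = \frac{1099}{76}$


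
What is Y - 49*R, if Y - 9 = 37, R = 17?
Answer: -787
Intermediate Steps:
Y = 46 (Y = 9 + 37 = 46)
Y - 49*R = 46 - 49*17 = 46 - 833 = -787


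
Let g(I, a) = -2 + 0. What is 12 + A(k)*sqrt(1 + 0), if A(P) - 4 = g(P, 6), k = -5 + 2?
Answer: 14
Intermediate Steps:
k = -3
g(I, a) = -2
A(P) = 2 (A(P) = 4 - 2 = 2)
12 + A(k)*sqrt(1 + 0) = 12 + 2*sqrt(1 + 0) = 12 + 2*sqrt(1) = 12 + 2*1 = 12 + 2 = 14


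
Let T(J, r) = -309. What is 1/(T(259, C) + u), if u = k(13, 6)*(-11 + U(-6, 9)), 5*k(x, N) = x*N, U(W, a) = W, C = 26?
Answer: -5/2871 ≈ -0.0017416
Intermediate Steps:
k(x, N) = N*x/5 (k(x, N) = (x*N)/5 = (N*x)/5 = N*x/5)
u = -1326/5 (u = ((1/5)*6*13)*(-11 - 6) = (78/5)*(-17) = -1326/5 ≈ -265.20)
1/(T(259, C) + u) = 1/(-309 - 1326/5) = 1/(-2871/5) = -5/2871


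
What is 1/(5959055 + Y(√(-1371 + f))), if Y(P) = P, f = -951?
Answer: 5959055/35510336495347 - 3*I*√258/35510336495347 ≈ 1.6781e-7 - 1.357e-12*I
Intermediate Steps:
1/(5959055 + Y(√(-1371 + f))) = 1/(5959055 + √(-1371 - 951)) = 1/(5959055 + √(-2322)) = 1/(5959055 + 3*I*√258)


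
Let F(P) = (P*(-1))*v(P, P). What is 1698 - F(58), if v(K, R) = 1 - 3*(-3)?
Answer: 2278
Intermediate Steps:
v(K, R) = 10 (v(K, R) = 1 + 9 = 10)
F(P) = -10*P (F(P) = (P*(-1))*10 = -P*10 = -10*P)
1698 - F(58) = 1698 - (-10)*58 = 1698 - 1*(-580) = 1698 + 580 = 2278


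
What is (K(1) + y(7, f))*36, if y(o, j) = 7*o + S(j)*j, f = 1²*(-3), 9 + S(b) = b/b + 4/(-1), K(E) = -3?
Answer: 2952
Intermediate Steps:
S(b) = -12 (S(b) = -9 + (b/b + 4/(-1)) = -9 + (1 + 4*(-1)) = -9 + (1 - 4) = -9 - 3 = -12)
f = -3 (f = 1*(-3) = -3)
y(o, j) = -12*j + 7*o (y(o, j) = 7*o - 12*j = -12*j + 7*o)
(K(1) + y(7, f))*36 = (-3 + (-12*(-3) + 7*7))*36 = (-3 + (36 + 49))*36 = (-3 + 85)*36 = 82*36 = 2952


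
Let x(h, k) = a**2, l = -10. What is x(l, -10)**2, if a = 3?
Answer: 81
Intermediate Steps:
x(h, k) = 9 (x(h, k) = 3**2 = 9)
x(l, -10)**2 = 9**2 = 81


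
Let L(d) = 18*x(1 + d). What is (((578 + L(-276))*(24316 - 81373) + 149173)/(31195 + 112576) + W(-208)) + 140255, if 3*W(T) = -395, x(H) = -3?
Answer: 60347769185/431313 ≈ 1.3992e+5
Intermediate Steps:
W(T) = -395/3 (W(T) = (⅓)*(-395) = -395/3)
L(d) = -54 (L(d) = 18*(-3) = -54)
(((578 + L(-276))*(24316 - 81373) + 149173)/(31195 + 112576) + W(-208)) + 140255 = (((578 - 54)*(24316 - 81373) + 149173)/(31195 + 112576) - 395/3) + 140255 = ((524*(-57057) + 149173)/143771 - 395/3) + 140255 = ((-29897868 + 149173)*(1/143771) - 395/3) + 140255 = (-29748695*1/143771 - 395/3) + 140255 = (-29748695/143771 - 395/3) + 140255 = -146035630/431313 + 140255 = 60347769185/431313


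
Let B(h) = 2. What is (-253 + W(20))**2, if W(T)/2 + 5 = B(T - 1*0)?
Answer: 67081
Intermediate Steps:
W(T) = -6 (W(T) = -10 + 2*2 = -10 + 4 = -6)
(-253 + W(20))**2 = (-253 - 6)**2 = (-259)**2 = 67081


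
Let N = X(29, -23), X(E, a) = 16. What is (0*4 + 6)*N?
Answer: 96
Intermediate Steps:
N = 16
(0*4 + 6)*N = (0*4 + 6)*16 = (0 + 6)*16 = 6*16 = 96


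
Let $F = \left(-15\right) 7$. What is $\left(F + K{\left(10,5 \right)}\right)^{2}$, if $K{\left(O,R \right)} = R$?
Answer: $10000$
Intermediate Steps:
$F = -105$
$\left(F + K{\left(10,5 \right)}\right)^{2} = \left(-105 + 5\right)^{2} = \left(-100\right)^{2} = 10000$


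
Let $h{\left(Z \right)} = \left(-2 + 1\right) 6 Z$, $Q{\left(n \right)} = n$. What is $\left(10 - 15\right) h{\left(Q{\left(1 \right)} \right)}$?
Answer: $30$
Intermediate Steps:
$h{\left(Z \right)} = - 6 Z$
$\left(10 - 15\right) h{\left(Q{\left(1 \right)} \right)} = \left(10 - 15\right) \left(\left(-6\right) 1\right) = \left(-5\right) \left(-6\right) = 30$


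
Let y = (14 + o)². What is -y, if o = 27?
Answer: -1681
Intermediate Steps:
y = 1681 (y = (14 + 27)² = 41² = 1681)
-y = -1*1681 = -1681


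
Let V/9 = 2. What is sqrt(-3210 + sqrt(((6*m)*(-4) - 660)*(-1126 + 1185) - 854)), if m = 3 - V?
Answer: sqrt(-3210 + I*sqrt(18554)) ≈ 1.2018 + 56.67*I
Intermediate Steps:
V = 18 (V = 9*2 = 18)
m = -15 (m = 3 - 1*18 = 3 - 18 = -15)
sqrt(-3210 + sqrt(((6*m)*(-4) - 660)*(-1126 + 1185) - 854)) = sqrt(-3210 + sqrt(((6*(-15))*(-4) - 660)*(-1126 + 1185) - 854)) = sqrt(-3210 + sqrt((-90*(-4) - 660)*59 - 854)) = sqrt(-3210 + sqrt((360 - 660)*59 - 854)) = sqrt(-3210 + sqrt(-300*59 - 854)) = sqrt(-3210 + sqrt(-17700 - 854)) = sqrt(-3210 + sqrt(-18554)) = sqrt(-3210 + I*sqrt(18554))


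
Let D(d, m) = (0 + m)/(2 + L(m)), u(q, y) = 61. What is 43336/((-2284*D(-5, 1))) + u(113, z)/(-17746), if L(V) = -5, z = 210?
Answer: 576745661/10132966 ≈ 56.918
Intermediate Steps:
D(d, m) = -m/3 (D(d, m) = (0 + m)/(2 - 5) = m/(-3) = m*(-1/3) = -m/3)
43336/((-2284*D(-5, 1))) + u(113, z)/(-17746) = 43336/((-(-2284)/3)) + 61/(-17746) = 43336/((-2284*(-1/3))) + 61*(-1/17746) = 43336/(2284/3) - 61/17746 = 43336*(3/2284) - 61/17746 = 32502/571 - 61/17746 = 576745661/10132966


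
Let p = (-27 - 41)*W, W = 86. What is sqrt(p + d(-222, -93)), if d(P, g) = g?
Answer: I*sqrt(5941) ≈ 77.078*I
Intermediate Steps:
p = -5848 (p = (-27 - 41)*86 = -68*86 = -5848)
sqrt(p + d(-222, -93)) = sqrt(-5848 - 93) = sqrt(-5941) = I*sqrt(5941)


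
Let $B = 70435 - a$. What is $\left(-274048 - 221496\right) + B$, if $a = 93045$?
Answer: $-518154$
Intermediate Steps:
$B = -22610$ ($B = 70435 - 93045 = -22610$)
$\left(-274048 - 221496\right) + B = \left(-274048 - 221496\right) - 22610 = -495544 - 22610 = -518154$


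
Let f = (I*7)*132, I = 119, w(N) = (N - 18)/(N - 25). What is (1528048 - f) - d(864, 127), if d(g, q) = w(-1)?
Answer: 36870373/26 ≈ 1.4181e+6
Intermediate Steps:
w(N) = (-18 + N)/(-25 + N)
d(g, q) = 19/26 (d(g, q) = (-18 - 1)/(-25 - 1) = -19/(-26) = -1/26*(-19) = 19/26)
f = 109956 (f = (119*7)*132 = 833*132 = 109956)
(1528048 - f) - d(864, 127) = (1528048 - 1*109956) - 1*19/26 = (1528048 - 109956) - 19/26 = 1418092 - 19/26 = 36870373/26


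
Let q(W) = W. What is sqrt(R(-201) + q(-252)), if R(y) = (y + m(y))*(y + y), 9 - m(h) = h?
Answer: 3*I*sqrt(430) ≈ 62.209*I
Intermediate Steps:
m(h) = 9 - h
R(y) = 18*y (R(y) = (y + (9 - y))*(y + y) = 9*(2*y) = 18*y)
sqrt(R(-201) + q(-252)) = sqrt(18*(-201) - 252) = sqrt(-3618 - 252) = sqrt(-3870) = 3*I*sqrt(430)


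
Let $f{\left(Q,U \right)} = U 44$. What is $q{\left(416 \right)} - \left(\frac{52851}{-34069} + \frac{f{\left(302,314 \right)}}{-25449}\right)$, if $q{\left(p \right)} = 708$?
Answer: $\frac{615667264951}{867021981} \approx 710.09$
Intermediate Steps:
$f{\left(Q,U \right)} = 44 U$
$q{\left(416 \right)} - \left(\frac{52851}{-34069} + \frac{f{\left(302,314 \right)}}{-25449}\right) = 708 - \left(\frac{52851}{-34069} + \frac{44 \cdot 314}{-25449}\right) = 708 - \left(52851 \left(- \frac{1}{34069}\right) + 13816 \left(- \frac{1}{25449}\right)\right) = 708 - \left(- \frac{52851}{34069} - \frac{13816}{25449}\right) = 708 - - \frac{1815702403}{867021981} = 708 + \frac{1815702403}{867021981} = \frac{615667264951}{867021981}$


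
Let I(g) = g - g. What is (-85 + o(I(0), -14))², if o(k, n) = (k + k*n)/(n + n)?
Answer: 7225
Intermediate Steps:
I(g) = 0
o(k, n) = (k + k*n)/(2*n) (o(k, n) = (k + k*n)/((2*n)) = (k + k*n)*(1/(2*n)) = (k + k*n)/(2*n))
(-85 + o(I(0), -14))² = (-85 + (½)*0*(1 - 14)/(-14))² = (-85 + (½)*0*(-1/14)*(-13))² = (-85 + 0)² = (-85)² = 7225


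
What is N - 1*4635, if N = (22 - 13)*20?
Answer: -4455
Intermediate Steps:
N = 180 (N = 9*20 = 180)
N - 1*4635 = 180 - 1*4635 = 180 - 4635 = -4455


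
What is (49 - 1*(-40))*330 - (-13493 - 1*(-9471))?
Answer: 33392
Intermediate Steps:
(49 - 1*(-40))*330 - (-13493 - 1*(-9471)) = (49 + 40)*330 - (-13493 + 9471) = 89*330 - 1*(-4022) = 29370 + 4022 = 33392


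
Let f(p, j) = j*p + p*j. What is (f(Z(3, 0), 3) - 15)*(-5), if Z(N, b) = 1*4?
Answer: -45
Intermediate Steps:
Z(N, b) = 4
f(p, j) = 2*j*p (f(p, j) = j*p + j*p = 2*j*p)
(f(Z(3, 0), 3) - 15)*(-5) = (2*3*4 - 15)*(-5) = (24 - 15)*(-5) = 9*(-5) = -45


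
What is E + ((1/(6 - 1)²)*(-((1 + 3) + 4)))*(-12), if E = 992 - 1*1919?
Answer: -23079/25 ≈ -923.16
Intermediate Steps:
E = -927 (E = 992 - 1919 = -927)
E + ((1/(6 - 1)²)*(-((1 + 3) + 4)))*(-12) = -927 + ((1/(6 - 1)²)*(-((1 + 3) + 4)))*(-12) = -927 + ((1/5²)*(-(4 + 4)))*(-12) = -927 + ((1/25)*(-1*8))*(-12) = -927 + ((1*(1/25))*(-8))*(-12) = -927 + ((1/25)*(-8))*(-12) = -927 - 8/25*(-12) = -927 + 96/25 = -23079/25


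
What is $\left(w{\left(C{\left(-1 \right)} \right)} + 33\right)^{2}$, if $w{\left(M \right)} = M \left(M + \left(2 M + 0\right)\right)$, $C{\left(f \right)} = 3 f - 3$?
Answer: $19881$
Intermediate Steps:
$C{\left(f \right)} = -3 + 3 f$
$w{\left(M \right)} = 3 M^{2}$ ($w{\left(M \right)} = M \left(M + 2 M\right) = M 3 M = 3 M^{2}$)
$\left(w{\left(C{\left(-1 \right)} \right)} + 33\right)^{2} = \left(3 \left(-3 + 3 \left(-1\right)\right)^{2} + 33\right)^{2} = \left(3 \left(-3 - 3\right)^{2} + 33\right)^{2} = \left(3 \left(-6\right)^{2} + 33\right)^{2} = \left(3 \cdot 36 + 33\right)^{2} = \left(108 + 33\right)^{2} = 141^{2} = 19881$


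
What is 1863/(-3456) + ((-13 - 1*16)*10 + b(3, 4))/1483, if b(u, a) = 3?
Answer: -139063/189824 ≈ -0.73259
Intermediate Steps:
1863/(-3456) + ((-13 - 1*16)*10 + b(3, 4))/1483 = 1863/(-3456) + ((-13 - 1*16)*10 + 3)/1483 = 1863*(-1/3456) + ((-13 - 16)*10 + 3)*(1/1483) = -69/128 + (-29*10 + 3)*(1/1483) = -69/128 + (-290 + 3)*(1/1483) = -69/128 - 287*1/1483 = -69/128 - 287/1483 = -139063/189824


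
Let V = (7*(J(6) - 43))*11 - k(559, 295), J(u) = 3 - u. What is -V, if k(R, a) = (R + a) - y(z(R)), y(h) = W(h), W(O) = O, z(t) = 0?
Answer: 4396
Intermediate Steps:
y(h) = h
k(R, a) = R + a (k(R, a) = (R + a) - 1*0 = (R + a) + 0 = R + a)
V = -4396 (V = (7*((3 - 1*6) - 43))*11 - (559 + 295) = (7*((3 - 6) - 43))*11 - 1*854 = (7*(-3 - 43))*11 - 854 = (7*(-46))*11 - 854 = -322*11 - 854 = -3542 - 854 = -4396)
-V = -1*(-4396) = 4396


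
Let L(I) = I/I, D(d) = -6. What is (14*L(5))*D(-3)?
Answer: -84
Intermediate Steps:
L(I) = 1
(14*L(5))*D(-3) = (14*1)*(-6) = 14*(-6) = -84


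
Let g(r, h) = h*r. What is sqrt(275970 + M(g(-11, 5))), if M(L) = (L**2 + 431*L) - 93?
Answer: sqrt(255197) ≈ 505.17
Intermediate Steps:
M(L) = -93 + L**2 + 431*L
sqrt(275970 + M(g(-11, 5))) = sqrt(275970 + (-93 + (5*(-11))**2 + 431*(5*(-11)))) = sqrt(275970 + (-93 + (-55)**2 + 431*(-55))) = sqrt(275970 + (-93 + 3025 - 23705)) = sqrt(275970 - 20773) = sqrt(255197)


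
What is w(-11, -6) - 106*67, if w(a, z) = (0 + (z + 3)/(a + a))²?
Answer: -3437359/484 ≈ -7102.0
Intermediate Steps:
w(a, z) = (3 + z)²/(4*a²) (w(a, z) = (0 + (3 + z)/((2*a)))² = (0 + (3 + z)*(1/(2*a)))² = (0 + (3 + z)/(2*a))² = ((3 + z)/(2*a))² = (3 + z)²/(4*a²))
w(-11, -6) - 106*67 = (¼)*(3 - 6)²/(-11)² - 106*67 = (¼)*(1/121)*(-3)² - 7102 = (¼)*(1/121)*9 - 7102 = 9/484 - 7102 = -3437359/484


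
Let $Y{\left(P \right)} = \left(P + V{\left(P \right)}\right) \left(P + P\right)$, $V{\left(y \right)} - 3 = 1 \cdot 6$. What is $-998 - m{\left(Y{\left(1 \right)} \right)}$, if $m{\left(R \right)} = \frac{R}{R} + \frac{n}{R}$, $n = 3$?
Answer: $- \frac{19983}{20} \approx -999.15$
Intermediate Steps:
$V{\left(y \right)} = 9$ ($V{\left(y \right)} = 3 + 1 \cdot 6 = 3 + 6 = 9$)
$Y{\left(P \right)} = 2 P \left(9 + P\right)$ ($Y{\left(P \right)} = \left(P + 9\right) \left(P + P\right) = \left(9 + P\right) 2 P = 2 P \left(9 + P\right)$)
$m{\left(R \right)} = 1 + \frac{3}{R}$ ($m{\left(R \right)} = \frac{R}{R} + \frac{3}{R} = 1 + \frac{3}{R}$)
$-998 - m{\left(Y{\left(1 \right)} \right)} = -998 - \frac{3 + 2 \cdot 1 \left(9 + 1\right)}{2 \cdot 1 \left(9 + 1\right)} = -998 - \frac{3 + 2 \cdot 1 \cdot 10}{2 \cdot 1 \cdot 10} = -998 - \frac{3 + 20}{20} = -998 - \frac{1}{20} \cdot 23 = -998 - \frac{23}{20} = - \frac{19983}{20}$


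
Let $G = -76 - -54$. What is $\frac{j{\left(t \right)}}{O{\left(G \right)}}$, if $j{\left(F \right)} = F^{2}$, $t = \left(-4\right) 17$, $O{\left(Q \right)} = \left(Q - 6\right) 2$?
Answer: $- \frac{578}{7} \approx -82.571$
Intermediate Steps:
$G = -22$ ($G = -76 + 54 = -22$)
$O{\left(Q \right)} = -12 + 2 Q$ ($O{\left(Q \right)} = \left(-6 + Q\right) 2 = -12 + 2 Q$)
$t = -68$
$\frac{j{\left(t \right)}}{O{\left(G \right)}} = \frac{\left(-68\right)^{2}}{-12 + 2 \left(-22\right)} = \frac{4624}{-12 - 44} = \frac{4624}{-56} = 4624 \left(- \frac{1}{56}\right) = - \frac{578}{7}$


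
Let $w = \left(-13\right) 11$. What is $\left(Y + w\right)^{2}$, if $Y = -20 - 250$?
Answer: $170569$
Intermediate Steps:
$w = -143$
$Y = -270$
$\left(Y + w\right)^{2} = \left(-270 - 143\right)^{2} = \left(-413\right)^{2} = 170569$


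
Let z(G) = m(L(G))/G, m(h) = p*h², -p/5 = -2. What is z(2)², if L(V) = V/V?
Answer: 25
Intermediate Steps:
p = 10 (p = -5*(-2) = 10)
L(V) = 1
m(h) = 10*h²
z(G) = 10/G (z(G) = (10*1²)/G = (10*1)/G = 10/G)
z(2)² = (10/2)² = (10*(½))² = 5² = 25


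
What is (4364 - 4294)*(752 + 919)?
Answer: 116970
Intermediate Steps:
(4364 - 4294)*(752 + 919) = 70*1671 = 116970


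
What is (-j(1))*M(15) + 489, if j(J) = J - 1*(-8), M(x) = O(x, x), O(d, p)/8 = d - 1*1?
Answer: -519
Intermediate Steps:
O(d, p) = -8 + 8*d (O(d, p) = 8*(d - 1*1) = 8*(d - 1) = 8*(-1 + d) = -8 + 8*d)
M(x) = -8 + 8*x
j(J) = 8 + J (j(J) = J + 8 = 8 + J)
(-j(1))*M(15) + 489 = (-(8 + 1))*(-8 + 8*15) + 489 = (-1*9)*(-8 + 120) + 489 = -9*112 + 489 = -1008 + 489 = -519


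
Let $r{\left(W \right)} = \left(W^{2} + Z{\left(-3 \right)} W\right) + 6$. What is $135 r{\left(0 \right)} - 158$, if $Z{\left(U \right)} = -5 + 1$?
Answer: $652$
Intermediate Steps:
$Z{\left(U \right)} = -4$
$r{\left(W \right)} = 6 + W^{2} - 4 W$ ($r{\left(W \right)} = \left(W^{2} - 4 W\right) + 6 = 6 + W^{2} - 4 W$)
$135 r{\left(0 \right)} - 158 = 135 \left(6 + 0^{2} - 0\right) - 158 = 135 \left(6 + 0 + 0\right) - 158 = 135 \cdot 6 - 158 = 810 - 158 = 652$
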